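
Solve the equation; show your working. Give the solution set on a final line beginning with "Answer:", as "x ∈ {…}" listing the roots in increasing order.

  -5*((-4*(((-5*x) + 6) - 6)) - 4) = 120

Step 1. [-5*((-4*(((-5*x) + 6) - 6)) - 4) = 120] divide by the outer -5, so div: (-4*(((-5*x) + 6) - 6)) - 4 = -24.
Step 2. [(-4*(((-5*x) + 6) - 6)) - 4 = -24] -4 is outermost — add 4 both sides, so sub: -4*(((-5*x) + 6) - 6) = -20.
Step 3. [-4*(((-5*x) + 6) - 6) = -20] LHS = -4·(…); ÷-4 both sides. So div: ((-5*x) + 6) - 6 = 5.
Step 4. [((-5*x) + 6) - 6 = 5] -6 is outermost — add 6 both sides, so sub: (-5*x) + 6 = 11.
Step 5. [(-5*x) + 6 = 11] the outer +6 inverts by subtracting 6, so sub: -5*x = 5.
Step 6. [-5*x = 5] -5·(inner) — divide through by -5, so div: x = -1.

Answer: x ∈ {-1}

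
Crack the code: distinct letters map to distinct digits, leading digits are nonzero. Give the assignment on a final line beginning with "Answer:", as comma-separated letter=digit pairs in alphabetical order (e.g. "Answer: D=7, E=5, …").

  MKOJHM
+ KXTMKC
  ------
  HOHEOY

Step 1. [col 1: M + C ≡ Y (mod 10)] no forcing yet in column 1 (carry-in 0); M=4 is free and consistent — try it, so M=4.
Step 2. [col 1: M + C ≡ Y (mod 10)] several values work for C in column 1 (M + C ≡ Y (mod 10), carry-in 0); try C=7, so C=7.
Step 3. [col 1: M + C ≡ Y (mod 10)] in column 1 we have M+C≡Y with carry-in 0; given M=4, C=7 and digits 4,7 already taken and all letters distinct, that pins Y to 1. So Y=1.
Step 4. [col 2: H + K ≡ O (mod 10)] O=2 is one option consistent with column 2 (H + K ≡ O (mod 10), carry-in 1) — take it ⇒ O=2.
Step 5. [col 2: H + K ≡ O (mod 10)] column 2 (H + K ≡ O (mod 10), carry-in 1) doesn't pin H yet; pick H=8 and continue. So H=8.
Step 6. [col 2: H + K ≡ O (mod 10)] from column 2 (H=8, O=2, carry-in 1, digits 1,2,4,7,8 already taken and all letters distinct): K must equal 3, so K=3.
Step 7. [col 3: J + M ≡ E (mod 10)] no forcing yet in column 3 (carry-in 1); E=5 is free and consistent — try it ⇒ E=5.
Step 8. [col 3: J + M ≡ E (mod 10)] column 3 reads J+M+carry(1)=E with M=4, E=5; with digits 1,2,3,4,5,7,8 already taken and all letters distinct, the only value for J is 0, so J=0.
Step 9. [col 4: O + T ≡ H (mod 10)] column 4: given O=2, H=8, carry-in 0, and digits 0,1,2,3,4,5,7,8 already taken and all letters distinct, O+T≡H (mod 10) forces T=6. So T=6.
Step 10. [col 5: K + X ≡ O (mod 10)] from column 5 (K=3, O=2, carry-in 0, digits 0,1,2,3,4,5,6,7,8 already taken and all letters distinct): X must equal 9 ⇒ X=9.

Answer: C=7, E=5, H=8, J=0, K=3, M=4, O=2, T=6, X=9, Y=1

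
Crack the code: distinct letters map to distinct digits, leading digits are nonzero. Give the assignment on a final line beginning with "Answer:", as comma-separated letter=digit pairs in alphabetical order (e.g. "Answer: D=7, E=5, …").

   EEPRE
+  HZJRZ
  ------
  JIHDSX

Step 1. [J] the sum has 6 digits but both addends have 5; that extra leading digit J is the final carry, namely 1, so J=1.
Step 2. [col 1: E + Z ≡ X (mod 10)] E=6 is one option consistent with column 1 (E + Z ≡ X (mod 10), carry-in 0) — take it. So E=6.
Step 3. [col 1: E + Z ≡ X (mod 10)] no forcing yet in column 1 (carry-in 0); Z=8 is free and consistent — try it ⇒ Z=8.
Step 4. [col 1: E + Z ≡ X (mod 10)] column 1: given E=6, Z=8, carry-in 0, and digits 1,6,8 already taken and all letters distinct, E+Z≡X (mod 10) forces X=4 ⇒ X=4.
Step 5. [col 2: R + R ≡ S (mod 10)] column 2 (R + R ≡ S (mod 10), carry-in 1) doesn't pin R yet; pick R=3 and continue ⇒ R=3.
Step 6. [col 2: R + R ≡ S (mod 10)] column 2 reads R+R+carry(1)=S with R=3; with digits 1,3,4,6,8 already taken and all letters distinct, the only value for S is 7. So S=7.
Step 7. [col 3: P + J ≡ D (mod 10)] in column 3 we have P+J≡D with carry-in 0; given J=1 and digits 1,3,4,6,7,8 already taken and all letters distinct, that pins D to 0, so D=0.
Step 8. [col 3: P + J ≡ D (mod 10)] column 3: given J=1, D=0, carry-in 0, and digits 0,1,3,4,6,7,8 already taken and all letters distinct, P+J≡D (mod 10) forces P=9. So P=9.
Step 9. [col 4: E + Z ≡ H (mod 10)] column 4 reads E+Z+carry(1)=H with E=6, Z=8; with digits 0,1,3,4,6,7,8,9 already taken and all letters distinct, the only value for H is 5 ⇒ H=5.
Step 10. [col 5: E + H ≡ I (mod 10)] column 5 reads E+H+carry(1)=I with E=6, H=5; with digits 0,1,3,4,5,6,7,8,9 already taken and all letters distinct, the only value for I is 2, so I=2.

Answer: D=0, E=6, H=5, I=2, J=1, P=9, R=3, S=7, X=4, Z=8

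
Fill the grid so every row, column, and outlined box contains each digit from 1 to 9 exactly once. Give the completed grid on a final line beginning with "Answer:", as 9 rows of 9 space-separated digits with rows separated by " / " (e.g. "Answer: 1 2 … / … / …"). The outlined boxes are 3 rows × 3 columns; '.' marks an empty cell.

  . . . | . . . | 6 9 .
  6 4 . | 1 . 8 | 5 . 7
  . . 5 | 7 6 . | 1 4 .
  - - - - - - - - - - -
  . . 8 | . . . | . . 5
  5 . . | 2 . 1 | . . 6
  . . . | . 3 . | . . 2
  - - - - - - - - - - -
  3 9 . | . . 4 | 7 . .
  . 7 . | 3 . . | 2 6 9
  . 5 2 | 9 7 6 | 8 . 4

Step 1. [r9c1∈{1}] only 1 remains possible at r9c1, so r9c1=1.
Step 2. [r5c2∈{3}] r5c2 is down to just 3 ⇒ r5c2=3.
Step 3. [r7c5∈{1,2,5,8}] row 7 places 2 nowhere but r7c5. So r7c5=2.
Step 4. [r8c6∈{5}] only 5 remains possible at r8c6. So r8c6=5.
Step 5. [r2c5∈{9}] r2c5 is down to just 9, so r2c5=9.
Step 6. [r4c5∈{4}] only 4 remains possible at r4c5. So r4c5=4.
Step 7. [r8c1∈{4,8}] r8c1 is the only open cell in box 7 admitting 8, so r8c1=8.
Step 8. [r6c1∈{4,7,9}] in col 1, 4 fits only at r6c1 ⇒ r6c1=4.
Step 9. [r6c7∈{9}] nothing but 9 survives at r6c7, so r6c7=9.
Step 10. [r6c4∈{5,6,8}] 5 has one home in row 6: r6c4. So r6c4=5.
Step 11. [r6c6∈{7}] r6c6 is down to just 7 ⇒ r6c6=7.
Step 12. [r2c3∈{3}] r2c3 is down to just 3, so r2c3=3.
Step 13. [r3c1∈{2,9}] 9 has one home in row 3: r3c1. So r3c1=9.
Step 14. [r6c8∈{1,8}] in row 6, 8 fits only at r6c8. So r6c8=8.
Step 15. [r4c8∈{1,3,7}] across box 6, 1 lands solely at r4c8, so r4c8=1.
Step 16. [r4c1∈{2,7}] across row 4, 7 lands solely at r4c1 ⇒ r4c1=7.
Step 17. [r4c2∈{2,6}] row 4 places 2 nowhere but r4c2 ⇒ r4c2=2.
Step 18. [r3c6∈{2,3}] in row 3, 2 fits only at r3c6 ⇒ r3c6=2.
Step 19. [r3c9∈{3,8}] row 3 places 3 nowhere but r3c9 ⇒ r3c9=3.
Step 20. [r6c2∈{1,6}] r6c2 is the only open cell in col 2 admitting 6. So r6c2=6.
Step 21. [r1c2∈{1,8}] col 2 places 1 nowhere but r1c2 ⇒ r1c2=1.
Step 22. [r2c8∈{2}] r2c8 is down to just 2, so r2c8=2.
Step 23. [r1c1∈{2}] r1c1 has the single candidate 2, so r1c1=2.
Step 24. [r5c8∈{7}] r5c8 has the single candidate 7, so r5c8=7.
Step 25. [r7c4∈{8}] nothing but 8 survives at r7c4, so r7c4=8.
Step 26. [r4c7∈{3}] r4c7 is down to just 3, so r4c7=3.
Step 27. [r5c7∈{4}] r5c7 has the single candidate 4, so r5c7=4.
Step 28. [r7c3∈{6}] r7c3 has the single candidate 6 ⇒ r7c3=6.
Step 29. [r4c6∈{9}] only 9 remains possible at r4c6, so r4c6=9.
Step 30. [r1c5∈{5}] r1c5's peers cover all but 5, so r1c5=5.
Step 31. [r8c5∈{1}] only 1 remains possible at r8c5, so r8c5=1.
Step 32. [r8c3∈{4}] r8c3 is down to just 4. So r8c3=4.
Step 33. [r7c9∈{1}] only 1 remains possible at r7c9, so r7c9=1.
Step 34. [r3c2∈{8}] r3c2 has the single candidate 8, so r3c2=8.
Step 35. [r1c9∈{8}] only 8 remains possible at r1c9. So r1c9=8.
Step 36. [r9c8∈{3}] r9c8 is down to just 3, so r9c8=3.
Step 37. [r4c4∈{6}] r4c4 has the single candidate 6, so r4c4=6.
Step 38. [r1c3∈{7}] r1c3 has the single candidate 7, so r1c3=7.
Step 39. [r5c3∈{9}] only 9 remains possible at r5c3, so r5c3=9.
Step 40. [r6c3∈{1}] nothing but 1 survives at r6c3, so r6c3=1.
Step 41. [r1c4∈{4}] r1c4 is down to just 4 ⇒ r1c4=4.
Step 42. [r7c8∈{5}] nothing but 5 survives at r7c8. So r7c8=5.
Step 43. [r1c6∈{3}] only 3 remains possible at r1c6, so r1c6=3.
Step 44. [r5c5∈{8}] r5c5 is down to just 8 ⇒ r5c5=8.

Answer: 2 1 7 4 5 3 6 9 8 / 6 4 3 1 9 8 5 2 7 / 9 8 5 7 6 2 1 4 3 / 7 2 8 6 4 9 3 1 5 / 5 3 9 2 8 1 4 7 6 / 4 6 1 5 3 7 9 8 2 / 3 9 6 8 2 4 7 5 1 / 8 7 4 3 1 5 2 6 9 / 1 5 2 9 7 6 8 3 4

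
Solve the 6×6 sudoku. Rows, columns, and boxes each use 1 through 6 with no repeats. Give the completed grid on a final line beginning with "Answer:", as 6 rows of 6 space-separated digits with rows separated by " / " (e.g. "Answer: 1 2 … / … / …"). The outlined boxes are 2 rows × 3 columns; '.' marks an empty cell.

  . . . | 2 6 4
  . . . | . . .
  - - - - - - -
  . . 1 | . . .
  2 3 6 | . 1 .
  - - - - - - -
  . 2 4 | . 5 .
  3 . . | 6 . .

Step 1. [r2c5∈{3}] r2c5's peers cover all but 3. So r2c5=3.
Step 2. [r2c2∈{1,4,5,6}] across col 2, 6 lands solely at r2c2 ⇒ r2c2=6.
Step 3. [r4c6∈{5}] r4c6's peers cover all but 5, so r4c6=5.
Step 4. [r3c2∈{4,5}] in col 2, 4 fits only at r3c2. So r3c2=4.
Step 5. [r2c6∈{1}] nothing but 1 survives at r2c6, so r2c6=1.
Step 6. [r6c2∈{1,5}] 1 has one home in row 6: r6c2 ⇒ r6c2=1.
Step 7. [r1c2∈{5}] r1c2 is down to just 5 ⇒ r1c2=5.
Step 8. [r3c5∈{2}] nothing but 2 survives at r3c5 ⇒ r3c5=2.
Step 9. [r3c4∈{3}] r3c4 has the single candidate 3. So r3c4=3.
Step 10. [r3c1∈{5}] only 5 remains possible at r3c1, so r3c1=5.
Step 11. [r1c3∈{3}] r1c3 has the single candidate 3 ⇒ r1c3=3.
Step 12. [r1c1∈{1}] r1c1 is down to just 1. So r1c1=1.
Step 13. [r5c1∈{6}] nothing but 6 survives at r5c1 ⇒ r5c1=6.
Step 14. [r6c6∈{2}] only 2 remains possible at r6c6 ⇒ r6c6=2.
Step 15. [r6c5∈{4}] only 4 remains possible at r6c5, so r6c5=4.
Step 16. [r2c3∈{2}] only 2 remains possible at r2c3 ⇒ r2c3=2.
Step 17. [r2c4∈{5}] nothing but 5 survives at r2c4 ⇒ r2c4=5.
Step 18. [r6c3∈{5}] nothing but 5 survives at r6c3. So r6c3=5.
Step 19. [r3c6∈{6}] nothing but 6 survives at r3c6. So r3c6=6.
Step 20. [r5c6∈{3}] r5c6 has the single candidate 3, so r5c6=3.
Step 21. [r2c1∈{4}] r2c1's peers cover all but 4 ⇒ r2c1=4.
Step 22. [r5c4∈{1}] r5c4's peers cover all but 1 ⇒ r5c4=1.
Step 23. [r4c4∈{4}] r4c4's peers cover all but 4 ⇒ r4c4=4.

Answer: 1 5 3 2 6 4 / 4 6 2 5 3 1 / 5 4 1 3 2 6 / 2 3 6 4 1 5 / 6 2 4 1 5 3 / 3 1 5 6 4 2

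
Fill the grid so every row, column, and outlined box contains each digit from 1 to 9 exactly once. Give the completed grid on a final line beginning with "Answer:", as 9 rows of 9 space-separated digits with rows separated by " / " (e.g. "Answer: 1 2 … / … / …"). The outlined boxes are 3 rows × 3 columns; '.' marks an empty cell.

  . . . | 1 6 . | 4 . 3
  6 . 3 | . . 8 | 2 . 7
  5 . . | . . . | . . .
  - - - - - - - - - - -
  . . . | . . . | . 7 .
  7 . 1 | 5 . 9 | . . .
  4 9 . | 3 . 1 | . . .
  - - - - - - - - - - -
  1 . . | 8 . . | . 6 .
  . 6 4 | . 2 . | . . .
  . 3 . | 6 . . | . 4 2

Step 1. [r4c6∈{2,4,6}] col 6 places 6 nowhere but r4c6, so r4c6=6.
Step 2. [r4c4∈{2,4}] 2 has one home in box 5: r4c4. So r4c4=2.
Step 3. [r1c1∈{2,8,9}] r1c1 is the only open cell in col 1 admitting 2. So r1c1=2.
Step 4. [r6c3∈{2,5,6,8}] 6 has one home in col 3: r6c3 ⇒ r6c3=6.
Step 5. [r7c3∈{2,5,7,9}] col 3 places 2 nowhere but r7c3. So r7c3=2.
Step 6. [r6c5∈{7,8}] 7 has one home in row 6: r6c5 ⇒ r6c5=7.
Step 7. [r9c5∈{1,5,9}] across col 5, 1 lands solely at r9c5. So r9c5=1.
Step 8. [r6c8∈{2,5,8}] in row 6, 2 fits only at r6c8. So r6c8=2.
Step 9. [r3c6∈{2,3,4,7}] 2 has one home in row 3: r3c6. So r3c6=2.
Step 10. [r7c6∈{3,4,5,7}] 4 has one home in col 6: r7c6, so r7c6=4.
Step 11. [r8c6∈{3,5,7}] in col 6, 3 fits only at r8c6. So r8c6=3.
Step 12. [r7c7∈{3,5,7,9}] 3 has one home in row 7: r7c7. So r7c7=3.
Step 13. [r7c2∈{5,7}] r7c2 is the only open cell in row 7 admitting 7, so r7c2=7.
Step 14. [r1c2∈{8}] r1c2 has the single candidate 8, so r1c2=8.
Step 15. [r9c3∈{5,8,9}] r9c3 is the only open cell in box 7 admitting 5. So r9c3=5.
Step 16. [r4c3∈{8}] r4c3 is down to just 8, so r4c3=8.
Step 17. [r4c5∈{4}] r4c5 is down to just 4 ⇒ r4c5=4.
Step 18. [r1c6∈{5,7}] in col 6, 5 fits only at r1c6. So r1c6=5.
Step 19. [r1c8∈{9}] r1c8's peers cover all but 9 ⇒ r1c8=9.
Step 20. [r3c4∈{4,7,9}] 7 has one home in box 2: r3c4, so r3c4=7.
Step 21. [r8c7∈{1,5,7,8,9}] 7 has one home in row 8: r8c7 ⇒ r8c7=7.
Step 22. [r8c4∈{9}] r8c4 is down to just 9, so r8c4=9.
Step 23. [r8c1∈{8}] nothing but 8 survives at r8c1 ⇒ r8c1=8.
Step 24. [r9c7∈{8,9}] in row 9, 8 fits only at r9c7. So r9c7=8.
Step 25. [r6c9∈{5,8}] in row 6, 8 fits only at r6c9. So r6c9=8.
Step 26. [r4c7∈{1,5,9}] across col 7, 9 lands solely at r4c7 ⇒ r4c7=9.
Step 27. [r3c7∈{1,6}] across col 7, 1 lands solely at r3c7 ⇒ r3c7=1.
Step 28. [r8c8∈{1,5}] across col 8, 1 lands solely at r8c8. So r8c8=1.
Step 29. [r8c9∈{5}] r8c9 is down to just 5 ⇒ r8c9=5.
Step 30. [r3c9∈{6}] only 6 remains possible at r3c9. So r3c9=6.
Step 31. [r3c2∈{4}] nothing but 4 survives at r3c2, so r3c2=4.
Step 32. [r3c5∈{3,9}] r3c5 is the only open cell in row 3 admitting 3 ⇒ r3c5=3.
Step 33. [r6c7∈{5}] nothing but 5 survives at r6c7, so r6c7=5.
Step 34. [r1c3∈{7}] r1c3 has the single candidate 7, so r1c3=7.
Step 35. [r3c3∈{9}] r3c3 is down to just 9. So r3c3=9.
Step 36. [r5c7∈{6}] r5c7 has the single candidate 6, so r5c7=6.
Step 37. [r2c5∈{9}] r2c5's peers cover all but 9. So r2c5=9.
Step 38. [r5c2∈{2}] r5c2 is down to just 2. So r5c2=2.
Step 39. [r2c2∈{1}] r2c2 is down to just 1, so r2c2=1.
Step 40. [r9c6∈{7}] r9c6 is down to just 7 ⇒ r9c6=7.
Step 41. [r5c9∈{4}] r5c9 has the single candidate 4. So r5c9=4.
Step 42. [r5c8∈{3}] r5c8's peers cover all but 3. So r5c8=3.
Step 43. [r2c4∈{4}] only 4 remains possible at r2c4, so r2c4=4.
Step 44. [r9c1∈{9}] r9c1's peers cover all but 9 ⇒ r9c1=9.
Step 45. [r7c5∈{5}] r7c5's peers cover all but 5, so r7c5=5.
Step 46. [r4c2∈{5}] r4c2 has the single candidate 5. So r4c2=5.
Step 47. [r7c9∈{9}] r7c9 has the single candidate 9 ⇒ r7c9=9.
Step 48. [r4c9∈{1}] r4c9's peers cover all but 1 ⇒ r4c9=1.
Step 49. [r4c1∈{3}] only 3 remains possible at r4c1. So r4c1=3.
Step 50. [r3c8∈{8}] r3c8 has the single candidate 8 ⇒ r3c8=8.
Step 51. [r5c5∈{8}] r5c5's peers cover all but 8. So r5c5=8.
Step 52. [r2c8∈{5}] nothing but 5 survives at r2c8, so r2c8=5.

Answer: 2 8 7 1 6 5 4 9 3 / 6 1 3 4 9 8 2 5 7 / 5 4 9 7 3 2 1 8 6 / 3 5 8 2 4 6 9 7 1 / 7 2 1 5 8 9 6 3 4 / 4 9 6 3 7 1 5 2 8 / 1 7 2 8 5 4 3 6 9 / 8 6 4 9 2 3 7 1 5 / 9 3 5 6 1 7 8 4 2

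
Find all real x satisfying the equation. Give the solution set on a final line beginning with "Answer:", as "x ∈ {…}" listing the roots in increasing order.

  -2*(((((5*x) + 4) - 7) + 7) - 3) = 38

Step 1. [-2*(((((5*x) + 4) - 7) + 7) - 3) = 38] -2·(inner) — divide through by -2. So div: ((((5*x) + 4) - 7) + 7) - 3 = -19.
Step 2. [((((5*x) + 4) - 7) + 7) - 3 = -19] 3 comes off first (add 3). So sub: (((5*x) + 4) - 7) + 7 = -16.
Step 3. [(((5*x) + 4) - 7) + 7 = -16] +7 is outermost — subtract 7 both sides, so sub: ((5*x) + 4) - 7 = -23.
Step 4. [((5*x) + 4) - 7 = -23] 7 comes off first (add 7), so sub: (5*x) + 4 = -16.
Step 5. [(5*x) + 4 = -16] subtract 4: x sits inside (… + 4), so sub: 5*x = -20.
Step 6. [5*x = -20] divide by the outer 5. So div: x = -4.

Answer: x ∈ {-4}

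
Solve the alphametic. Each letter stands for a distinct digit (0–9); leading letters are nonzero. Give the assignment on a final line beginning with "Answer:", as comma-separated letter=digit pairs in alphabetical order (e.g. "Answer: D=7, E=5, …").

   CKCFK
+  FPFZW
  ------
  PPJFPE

Step 1. [col 1: K + W ≡ E (mod 10)] column 1 (K + W ≡ E (mod 10), carry-in 0) doesn't pin W yet; pick W=7 and continue ⇒ W=7.
Step 2. [col 1: K + W ≡ E (mod 10)] several values work for E in column 1 (K + W ≡ E (mod 10), carry-in 0); try E=0. So E=0.
Step 3. [col 1: K + W ≡ E (mod 10)] in column 1 we have K+W≡E with carry-in 0; given W=7, E=0 and digits 0,7 already taken and all letters distinct, that pins K to 3. So K=3.
Step 4. [col 2: F + Z ≡ P (mod 10)] several values work for Z in column 2 (F + Z ≡ P (mod 10), carry-in 1); try Z=8, so Z=8.
Step 5. [col 2: F + Z ≡ P (mod 10)] F=2 is one option consistent with column 2 (F + Z ≡ P (mod 10), carry-in 1) — take it ⇒ F=2.
Step 6. [col 2: F + Z ≡ P (mod 10)] column 2: given F=2, Z=8, carry-in 1, and digits 0,2,3,7,8 already taken and all letters distinct, F+Z≡P (mod 10) forces P=1. So P=1.
Step 7. [col 3: C + F ≡ F (mod 10)] from column 3 (F=2, carry-in 1, digits 0,1,2,3,7,8 already taken and all letters distinct): C must equal 9 ⇒ C=9.
Step 8. [col 4: K + P ≡ J (mod 10)] column 4: given K=3, P=1, carry-in 1, and digits 0,1,2,3,7,8,9 already taken and all letters distinct, K+P≡J (mod 10) forces J=5. So J=5.

Answer: C=9, E=0, F=2, J=5, K=3, P=1, W=7, Z=8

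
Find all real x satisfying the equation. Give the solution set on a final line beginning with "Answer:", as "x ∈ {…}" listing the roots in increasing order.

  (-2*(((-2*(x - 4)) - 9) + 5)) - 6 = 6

Step 1. [(-2*(((-2*(x - 4)) - 9) + 5)) - 6 = 6] common factor -2 (LHS and 6) — divide through. So factor: (((-2*(x - 4)) - 9) + 5) + 3 = -3.
Step 2. [(((-2*(x - 4)) - 9) + 5) + 3 = -3] the outer +3 inverts by subtracting 3 ⇒ sub: ((-2*(x - 4)) - 9) + 5 = -6.
Step 3. [((-2*(x - 4)) - 9) + 5 = -6] subtract 5: x sits inside (… + 5), so sub: (-2*(x - 4)) - 9 = -11.
Step 4. [(-2*(x - 4)) - 9 = -11] add 9: x sits inside (… - 9) ⇒ sub: -2*(x - 4) = -2.
Step 5. [-2*(x - 4) = -2] divide by the outer -2 ⇒ div: x - 4 = 1.
Step 6. [x - 4 = 1] -4 is outermost — add 4 both sides ⇒ sub: x = 5.

Answer: x ∈ {5}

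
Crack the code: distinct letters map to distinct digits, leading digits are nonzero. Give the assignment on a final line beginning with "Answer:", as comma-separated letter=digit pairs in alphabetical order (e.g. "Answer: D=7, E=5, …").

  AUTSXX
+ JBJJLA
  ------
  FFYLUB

Step 1. [col 1: X + A ≡ B (mod 10)] several values work for A in column 1 (X + A ≡ B (mod 10), carry-in 0); try A=1. So A=1.
Step 2. [col 1: X + A ≡ B (mod 10)] no forcing yet in column 1 (carry-in 0); X=6 is free and consistent — try it ⇒ X=6.
Step 3. [col 1: X + A ≡ B (mod 10)] from column 1 (X=6, A=1, carry-in 0, digits 1,6 already taken and all letters distinct): B must equal 7. So B=7.
Step 4. [col 2: X + L ≡ U (mod 10)] no forcing yet in column 2 (carry-in 0); L=2 is free and consistent — try it. So L=2.
Step 5. [col 2: X + L ≡ U (mod 10)] column 2: given X=6, L=2, carry-in 0, and digits 1,2,6,7 already taken and all letters distinct, X+L≡U (mod 10) forces U=8, so U=8.
Step 6. [col 3: S + J ≡ L (mod 10)] several values work for S in column 3 (S + J ≡ L (mod 10), carry-in 0); try S=9, so S=9.
Step 7. [col 3: S + J ≡ L (mod 10)] in column 3 we have S+J≡L with carry-in 0; given S=9, L=2 and digits 1,2,6,7,8,9 already taken and all letters distinct, that pins J to 3, so J=3.
Step 8. [col 4: T + J ≡ Y (mod 10)] from column 4 (J=3, carry-in 1, digits 1,2,3,6,7,8,9 already taken and all letters distinct): Y must equal 4, so Y=4.
Step 9. [col 4: T + J ≡ Y (mod 10)] column 4 reads T+J+carry(1)=Y with J=3, Y=4; with digits 1,2,3,4,6,7,8,9 already taken and all letters distinct, the only value for T is 0, so T=0.
Step 10. [col 5: U + B ≡ F (mod 10)] column 5: given U=8, B=7, carry-in 0, and digits 0,1,2,3,4,6,7,8,9 already taken and all letters distinct, U+B≡F (mod 10) forces F=5. So F=5.

Answer: A=1, B=7, F=5, J=3, L=2, S=9, T=0, U=8, X=6, Y=4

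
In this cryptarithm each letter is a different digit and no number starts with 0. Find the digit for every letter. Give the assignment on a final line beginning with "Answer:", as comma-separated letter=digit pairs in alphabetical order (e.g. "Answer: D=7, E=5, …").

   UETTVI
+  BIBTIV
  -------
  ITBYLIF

Step 1. [col 1: I + V ≡ F (mod 10)] F=0 is one option consistent with column 1 (I + V ≡ F (mod 10), carry-in 0) — take it, so F=0.
Step 2. [col 1: I + V ≡ F (mod 10)] several values work for V in column 1 (I + V ≡ F (mod 10), carry-in 0); try V=9 ⇒ V=9.
Step 3. [col 1: I + V ≡ F (mod 10)] column 1 reads I+V+carry(0)=F with V=9, F=0; with digits 0,9 already taken and all letters distinct, the only value for I is 1, so I=1.
Step 4. [col 3: T + T ≡ L (mod 10)] several values work for L in column 3 (T + T ≡ L (mod 10), carry-in 1); try L=5, so L=5.
Step 5. [col 3: T + T ≡ L (mod 10)] no forcing yet in column 3 (carry-in 1); T=2 is free and consistent — try it, so T=2.
Step 6. [col 4: T + B ≡ Y (mod 10)] no forcing yet in column 4 (carry-in 0); B=4 is free and consistent — try it. So B=4.
Step 7. [col 4: T + B ≡ Y (mod 10)] in column 4 we have T+B≡Y with carry-in 0; given T=2, B=4 and digits 0,1,2,4,5,9 already taken and all letters distinct, that pins Y to 6. So Y=6.
Step 8. [col 5: E + I ≡ B (mod 10)] column 5: given I=1, B=4, carry-in 0, and digits 0,1,2,4,5,6,9 already taken and all letters distinct, E+I≡B (mod 10) forces E=3. So E=3.
Step 9. [col 6: U + B ≡ T (mod 10)] in column 6 we have U+B≡T with carry-in 0; given B=4, T=2 and digits 0,1,2,3,4,5,6,9 already taken and all letters distinct, that pins U to 8 ⇒ U=8.

Answer: B=4, E=3, F=0, I=1, L=5, T=2, U=8, V=9, Y=6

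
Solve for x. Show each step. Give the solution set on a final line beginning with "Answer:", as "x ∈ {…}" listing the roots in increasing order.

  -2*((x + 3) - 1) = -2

Step 1. [-2*((x + 3) - 1) = -2] leading coefficient -2: divide by -2, so div: (x + 3) - 1 = 1.
Step 2. [(x + 3) - 1 = 1] peel the -1: add 1 from each side, so sub: x + 3 = 2.
Step 3. [x + 3 = 2] 3 comes off first (subtract 3). So sub: x = -1.

Answer: x ∈ {-1}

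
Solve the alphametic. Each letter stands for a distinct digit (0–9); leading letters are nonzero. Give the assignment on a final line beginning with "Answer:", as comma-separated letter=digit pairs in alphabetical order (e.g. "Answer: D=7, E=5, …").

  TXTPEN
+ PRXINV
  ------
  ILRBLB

Step 1. [col 1: N + V ≡ B (mod 10)] several values work for V in column 1 (N + V ≡ B (mod 10), carry-in 0); try V=9, so V=9.
Step 2. [col 1: N + V ≡ B (mod 10)] column 1 (N + V ≡ B (mod 10), carry-in 0) doesn't pin N yet; pick N=3 and continue, so N=3.
Step 3. [col 1: N + V ≡ B (mod 10)] from column 1 (N=3, V=9, carry-in 0, digits 3,9 already taken and all letters distinct): B must equal 2. So B=2.
Step 4. [col 2: E + N ≡ L (mod 10)] several values work for L in column 2 (E + N ≡ L (mod 10), carry-in 1); try L=4 ⇒ L=4.
Step 5. [col 2: E + N ≡ L (mod 10)] column 2: given N=3, L=4, carry-in 1, and digits 2,3,4,9 already taken and all letters distinct, E+N≡L (mod 10) forces E=0. So E=0.
Step 6. [col 3: P + I ≡ B (mod 10)] column 3 (P + I ≡ B (mod 10), carry-in 0) doesn't pin P yet; pick P=5 and continue. So P=5.
Step 7. [col 3: P + I ≡ B (mod 10)] in column 3 we have P+I≡B with carry-in 0; given P=5, B=2 and digits 0,2,3,4,5,9 already taken and all letters distinct, that pins I to 7 ⇒ I=7.
Step 8. [col 4: T + X ≡ R (mod 10)] from column 4 (nothing yet, carry-in 1, digits 0,2,3,4,5,7,9 already taken and all letters distinct): R must equal 8. So R=8.
Step 9. [col 4: T + X ≡ R (mod 10)] several values work for X in column 4 (T + X ≡ R (mod 10), carry-in 1); try X=6. So X=6.
Step 10. [col 4: T + X ≡ R (mod 10)] column 4: given X=6, R=8, carry-in 1, and digits 0,2,3,4,5,6,7,8,9 already taken and all letters distinct, T+X≡R (mod 10) forces T=1, so T=1.

Answer: B=2, E=0, I=7, L=4, N=3, P=5, R=8, T=1, V=9, X=6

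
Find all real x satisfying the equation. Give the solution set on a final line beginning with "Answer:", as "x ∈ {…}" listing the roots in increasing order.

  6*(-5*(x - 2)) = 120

Step 1. [6*(-5*(x - 2)) = 120] 6·(inner) — divide through by 6 ⇒ div: -5*(x - 2) = 20.
Step 2. [-5*(x - 2) = 20] LHS = -5·(…); ÷-5 both sides ⇒ div: x - 2 = -4.
Step 3. [x - 2 = -4] -2 is outermost — add 2 both sides ⇒ sub: x = -2.

Answer: x ∈ {-2}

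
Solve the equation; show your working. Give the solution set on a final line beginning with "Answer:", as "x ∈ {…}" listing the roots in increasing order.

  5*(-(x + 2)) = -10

Step 1. [5*(-(x + 2)) = -10] divide by the outer 5. So div: -(x + 2) = -2.
Step 2. [-(x + 2) = -2] LHS negated; negate both sides. So neg: x + 2 = 2.
Step 3. [x + 2 = 2] +2 is outermost — subtract 2 both sides, so sub: x = 0.

Answer: x ∈ {0}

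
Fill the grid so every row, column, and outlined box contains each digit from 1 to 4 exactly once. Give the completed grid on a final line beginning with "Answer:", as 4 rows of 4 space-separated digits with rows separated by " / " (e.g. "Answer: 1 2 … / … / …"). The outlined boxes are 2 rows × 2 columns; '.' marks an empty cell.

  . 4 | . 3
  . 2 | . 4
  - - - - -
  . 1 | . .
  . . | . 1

Step 1. [r2c1∈{1,3}] in row 2, 3 fits only at r2c1, so r2c1=3.
Step 2. [r1c3∈{1,2}] r1c3 is the only open cell in row 1 admitting 2, so r1c3=2.
Step 3. [r4c1∈{2,4}] r4c1 is the only open cell in row 4 admitting 2, so r4c1=2.
Step 4. [r4c3∈{3,4}] in row 4, 4 fits only at r4c3 ⇒ r4c3=4.
Step 5. [r2c3∈{1}] only 1 remains possible at r2c3 ⇒ r2c3=1.
Step 6. [r3c1∈{4}] nothing but 4 survives at r3c1 ⇒ r3c1=4.
Step 7. [r3c4∈{2}] nothing but 2 survives at r3c4, so r3c4=2.
Step 8. [r3c3∈{3}] r3c3 has the single candidate 3 ⇒ r3c3=3.
Step 9. [r1c1∈{1}] r1c1's peers cover all but 1. So r1c1=1.
Step 10. [r4c2∈{3}] only 3 remains possible at r4c2 ⇒ r4c2=3.

Answer: 1 4 2 3 / 3 2 1 4 / 4 1 3 2 / 2 3 4 1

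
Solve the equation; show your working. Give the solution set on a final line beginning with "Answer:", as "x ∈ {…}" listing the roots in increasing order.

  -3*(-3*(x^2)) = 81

Step 1. [-3*(-3*(x^2)) = 81] divide by the outer -3, so div: -3*(x^2) = -27.
Step 2. [-3*(x^2) = -27] -3·(inner) — divide through by -3. So div: x^2 = 9.
Step 3. [x^2 = 9] LHS squared, RHS 9 ≥ 0: apply √ (±) ⇒ sqrt: x = 3 or -3.

Answer: x ∈ {-3, 3}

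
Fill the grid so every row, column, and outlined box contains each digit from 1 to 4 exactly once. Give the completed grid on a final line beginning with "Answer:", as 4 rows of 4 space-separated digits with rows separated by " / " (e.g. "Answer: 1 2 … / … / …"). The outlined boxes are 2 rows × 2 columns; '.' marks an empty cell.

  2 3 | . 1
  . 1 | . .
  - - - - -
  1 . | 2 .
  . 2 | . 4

Step 1. [r3c4∈{3}] r3c4's peers cover all but 3, so r3c4=3.
Step 2. [r2c3∈{3,4}] across row 2, 3 lands solely at r2c3. So r2c3=3.
Step 3. [r4c3∈{1}] nothing but 1 survives at r4c3, so r4c3=1.
Step 4. [r1c3∈{4}] r1c3 is down to just 4. So r1c3=4.
Step 5. [r3c2∈{4}] nothing but 4 survives at r3c2, so r3c2=4.
Step 6. [r2c4∈{2}] only 2 remains possible at r2c4, so r2c4=2.
Step 7. [r4c1∈{3}] nothing but 3 survives at r4c1 ⇒ r4c1=3.
Step 8. [r2c1∈{4}] r2c1 is down to just 4. So r2c1=4.

Answer: 2 3 4 1 / 4 1 3 2 / 1 4 2 3 / 3 2 1 4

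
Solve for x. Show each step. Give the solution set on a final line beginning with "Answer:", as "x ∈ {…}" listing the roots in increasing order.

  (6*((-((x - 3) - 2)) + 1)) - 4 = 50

Step 1. [(6*((-((x - 3) - 2)) + 1)) - 4 = 50] the outer -4 inverts by adding 4. So sub: 6*((-((x - 3) - 2)) + 1) = 54.
Step 2. [6*((-((x - 3) - 2)) + 1) = 54] 6 out front; divide by 6 ⇒ div: (-((x - 3) - 2)) + 1 = 9.
Step 3. [(-((x - 3) - 2)) + 1 = 9] subtract 1: x sits inside (… + 1). So sub: -((x - 3) - 2) = 8.
Step 4. [-((x - 3) - 2) = 8] LHS negated; negate both sides ⇒ neg: (x - 3) - 2 = -8.
Step 5. [(x - 3) - 2 = -8] 2 comes off first (add 2), so sub: x - 3 = -6.
Step 6. [x - 3 = -6] peel the -3: add 3 from each side, so sub: x = -3.

Answer: x ∈ {-3}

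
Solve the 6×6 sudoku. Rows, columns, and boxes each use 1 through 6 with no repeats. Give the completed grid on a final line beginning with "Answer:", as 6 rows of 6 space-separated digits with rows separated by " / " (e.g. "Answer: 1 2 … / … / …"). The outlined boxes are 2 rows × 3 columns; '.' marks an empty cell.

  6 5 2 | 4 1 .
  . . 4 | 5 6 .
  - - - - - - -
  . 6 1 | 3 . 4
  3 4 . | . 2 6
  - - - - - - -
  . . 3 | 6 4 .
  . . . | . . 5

Step 1. [r6c4∈{1,2}] col 4 places 2 nowhere but r6c4. So r6c4=2.
Step 2. [r6c2∈{1}] r6c2 has the single candidate 1. So r6c2=1.
Step 3. [r3c1∈{2,5}] row 3 places 2 nowhere but r3c1 ⇒ r3c1=2.
Step 4. [r2c2∈{3}] r2c2 has the single candidate 3. So r2c2=3.
Step 5. [r3c5∈{5}] only 5 remains possible at r3c5, so r3c5=5.
Step 6. [r2c1∈{1}] r2c1's peers cover all but 1, so r2c1=1.
Step 7. [r5c2∈{2}] r5c2 has the single candidate 2 ⇒ r5c2=2.
Step 8. [r6c3∈{6}] r6c3's peers cover all but 6. So r6c3=6.
Step 9. [r4c4∈{1}] r4c4's peers cover all but 1, so r4c4=1.
Step 10. [r1c6∈{3}] r1c6 is down to just 3 ⇒ r1c6=3.
Step 11. [r2c6∈{2}] r2c6 is down to just 2, so r2c6=2.
Step 12. [r6c1∈{4}] nothing but 4 survives at r6c1, so r6c1=4.
Step 13. [r5c6∈{1}] nothing but 1 survives at r5c6. So r5c6=1.
Step 14. [r6c5∈{3}] r6c5 has the single candidate 3, so r6c5=3.
Step 15. [r4c3∈{5}] only 5 remains possible at r4c3. So r4c3=5.
Step 16. [r5c1∈{5}] r5c1's peers cover all but 5. So r5c1=5.

Answer: 6 5 2 4 1 3 / 1 3 4 5 6 2 / 2 6 1 3 5 4 / 3 4 5 1 2 6 / 5 2 3 6 4 1 / 4 1 6 2 3 5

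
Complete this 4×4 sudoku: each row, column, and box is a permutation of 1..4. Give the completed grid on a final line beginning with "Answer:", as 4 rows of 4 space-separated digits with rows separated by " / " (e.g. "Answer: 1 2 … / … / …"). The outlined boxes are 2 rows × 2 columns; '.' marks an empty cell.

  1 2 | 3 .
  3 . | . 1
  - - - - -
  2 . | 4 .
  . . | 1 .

Step 1. [r3c4∈{3}] r3c4 has the single candidate 3. So r3c4=3.
Step 2. [r4c2∈{3,4}] 3 has one home in row 4: r4c2, so r4c2=3.
Step 3. [r2c3∈{2}] r2c3 is down to just 2. So r2c3=2.
Step 4. [r3c2∈{1}] r3c2 has the single candidate 1, so r3c2=1.
Step 5. [r1c4∈{4}] nothing but 4 survives at r1c4. So r1c4=4.
Step 6. [r4c1∈{4}] r4c1's peers cover all but 4. So r4c1=4.
Step 7. [r2c2∈{4}] r2c2 has the single candidate 4. So r2c2=4.
Step 8. [r4c4∈{2}] only 2 remains possible at r4c4 ⇒ r4c4=2.

Answer: 1 2 3 4 / 3 4 2 1 / 2 1 4 3 / 4 3 1 2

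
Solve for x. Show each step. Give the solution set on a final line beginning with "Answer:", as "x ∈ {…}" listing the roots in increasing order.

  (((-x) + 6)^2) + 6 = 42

Step 1. [(((-x) + 6)^2) + 6 = 42] the outer +6 inverts by subtracting 6 ⇒ sub: ((-x) + 6)^2 = 36.
Step 2. [((-x) + 6)^2 = 36] √ both sides: 36 ≥ 0 gives two branches. So sqrt: (-x) + 6 = 6 or -6.
Step 3. [(-x) + 6 = 6 or -6] subtract 6: x sits inside (… + 6). So sub: -x = 0 or -12.
Step 4. [-x = 0 or -12] leading − — multiply by −1 ⇒ neg: x = 0 or 12.

Answer: x ∈ {0, 12}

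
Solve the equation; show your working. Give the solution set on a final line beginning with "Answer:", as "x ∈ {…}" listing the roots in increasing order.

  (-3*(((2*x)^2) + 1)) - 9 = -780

Step 1. [(-3*(((2*x)^2) + 1)) - 9 = -780] add 9: x sits inside (… - 9) ⇒ sub: -3*(((2*x)^2) + 1) = -771.
Step 2. [-3*(((2*x)^2) + 1) = -771] -3 out front; divide by -3, so div: ((2*x)^2) + 1 = 257.
Step 3. [((2*x)^2) + 1 = 257] the outer +1 inverts by subtracting 1 ⇒ sub: (2*x)^2 = 256.
Step 4. [(2*x)^2 = 256] 256 ≥ 0, LHS is (·)² — take ±√. So sqrt: 2*x = 16 or -16.
Step 5. [2*x = 16 or -16] 2·(inner) — divide through by 2, so div: x = 8 or -8.

Answer: x ∈ {-8, 8}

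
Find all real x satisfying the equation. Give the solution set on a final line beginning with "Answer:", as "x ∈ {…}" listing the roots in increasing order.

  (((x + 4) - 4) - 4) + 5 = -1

Step 1. [(((x + 4) - 4) - 4) + 5 = -1] +5 is outermost — subtract 5 both sides. So sub: ((x + 4) - 4) - 4 = -6.
Step 2. [((x + 4) - 4) - 4 = -6] peel the -4: add 4 from each side, so sub: (x + 4) - 4 = -2.
Step 3. [(x + 4) - 4 = -2] the outer -4 inverts by adding 4. So sub: x + 4 = 2.
Step 4. [x + 4 = 2] 4 comes off first (subtract 4). So sub: x = -2.

Answer: x ∈ {-2}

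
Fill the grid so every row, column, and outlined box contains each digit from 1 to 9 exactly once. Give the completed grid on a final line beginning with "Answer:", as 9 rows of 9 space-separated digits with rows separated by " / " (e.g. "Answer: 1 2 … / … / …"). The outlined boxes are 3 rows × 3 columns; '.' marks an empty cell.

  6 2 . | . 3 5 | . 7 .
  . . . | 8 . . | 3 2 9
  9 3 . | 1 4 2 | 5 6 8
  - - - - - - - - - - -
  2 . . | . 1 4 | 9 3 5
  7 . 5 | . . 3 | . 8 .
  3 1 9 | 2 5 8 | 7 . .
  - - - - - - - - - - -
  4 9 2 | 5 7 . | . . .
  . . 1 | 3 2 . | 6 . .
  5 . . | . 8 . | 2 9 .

Step 1. [r7c6∈{1,6}] row 7 places 6 nowhere but r7c6 ⇒ r7c6=6.
Step 2. [r5c2∈{4,6}] in box 4, 4 fits only at r5c2 ⇒ r5c2=4.
Step 3. [r3c3∈{7}] r3c3's peers cover all but 7 ⇒ r3c3=7.
Step 4. [r5c7∈{1}] r5c7's peers cover all but 1, so r5c7=1.
Step 5. [r1c9∈{1,4}] r1c9 is the only open cell in row 1 admitting 1, so r1c9=1.
Step 6. [r5c5∈{6,9}] r5c5 is the only open cell in col 5 admitting 9 ⇒ r5c5=9.
Step 7. [r9c3∈{3,6}] in col 3, 3 fits only at r9c3 ⇒ r9c3=3.
Step 8. [r4c3∈{6,8}] in col 3, 6 fits only at r4c3. So r4c3=6.
Step 9. [r6c9∈{4,6}] r6c9 is the only open cell in row 6 admitting 6. So r6c9=6.
Step 10. [r8c8∈{4,5}] across row 8, 5 lands solely at r8c8 ⇒ r8c8=5.
Step 11. [r8c9∈{4,7}] in row 8, 4 fits only at r8c9, so r8c9=4.
Step 12. [r8c2∈{7,8}] row 8 places 7 nowhere but r8c2. So r8c2=7.
Step 13. [r1c7∈{4}] r1c7 is down to just 4 ⇒ r1c7=4.
Step 14. [r7c9∈{3}] r7c9 is down to just 3, so r7c9=3.
Step 15. [r8c6∈{9}] nothing but 9 survives at r8c6, so r8c6=9.
Step 16. [r1c4∈{9}] only 9 remains possible at r1c4, so r1c4=9.
Step 17. [r9c4∈{4}] only 4 remains possible at r9c4, so r9c4=4.
Step 18. [r2c2∈{5}] only 5 remains possible at r2c2 ⇒ r2c2=5.
Step 19. [r2c3∈{4}] r2c3 has the single candidate 4. So r2c3=4.
Step 20. [r9c2∈{6}] r9c2 has the single candidate 6 ⇒ r9c2=6.
Step 21. [r2c5∈{6}] r2c5 has the single candidate 6, so r2c5=6.
Step 22. [r5c9∈{2}] r5c9 is down to just 2. So r5c9=2.
Step 23. [r9c9∈{7}] only 7 remains possible at r9c9, so r9c9=7.
Step 24. [r1c3∈{8}] only 8 remains possible at r1c3. So r1c3=8.
Step 25. [r2c1∈{1}] r2c1 has the single candidate 1. So r2c1=1.
Step 26. [r2c6∈{7}] only 7 remains possible at r2c6, so r2c6=7.
Step 27. [r4c2∈{8}] r4c2 is down to just 8 ⇒ r4c2=8.
Step 28. [r7c8∈{1}] r7c8 has the single candidate 1. So r7c8=1.
Step 29. [r7c7∈{8}] r7c7 is down to just 8, so r7c7=8.
Step 30. [r5c4∈{6}] r5c4's peers cover all but 6 ⇒ r5c4=6.
Step 31. [r8c1∈{8}] nothing but 8 survives at r8c1. So r8c1=8.
Step 32. [r4c4∈{7}] only 7 remains possible at r4c4 ⇒ r4c4=7.
Step 33. [r6c8∈{4}] r6c8 is down to just 4 ⇒ r6c8=4.
Step 34. [r9c6∈{1}] nothing but 1 survives at r9c6. So r9c6=1.

Answer: 6 2 8 9 3 5 4 7 1 / 1 5 4 8 6 7 3 2 9 / 9 3 7 1 4 2 5 6 8 / 2 8 6 7 1 4 9 3 5 / 7 4 5 6 9 3 1 8 2 / 3 1 9 2 5 8 7 4 6 / 4 9 2 5 7 6 8 1 3 / 8 7 1 3 2 9 6 5 4 / 5 6 3 4 8 1 2 9 7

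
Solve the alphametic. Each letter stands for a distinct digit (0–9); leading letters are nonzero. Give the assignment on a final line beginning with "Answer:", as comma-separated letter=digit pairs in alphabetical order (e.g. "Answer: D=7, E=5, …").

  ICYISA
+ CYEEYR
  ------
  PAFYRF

Step 1. [col 1: A + R ≡ F (mod 10)] F=0 is one option consistent with column 1 (A + R ≡ F (mod 10), carry-in 0) — take it. So F=0.
Step 2. [col 1: A + R ≡ F (mod 10)] several values work for R in column 1 (A + R ≡ F (mod 10), carry-in 0); try R=4. So R=4.
Step 3. [col 1: A + R ≡ F (mod 10)] from column 1 (R=4, F=0, carry-in 0, digits 0,4 already taken and all letters distinct): A must equal 6 ⇒ A=6.
Step 4. [col 2: S + Y ≡ R (mod 10)] column 2 (S + Y ≡ R (mod 10), carry-in 1) doesn't pin S yet; pick S=1 and continue, so S=1.
Step 5. [col 2: S + Y ≡ R (mod 10)] from column 2 (S=1, R=4, carry-in 1, digits 0,1,4,6 already taken and all letters distinct): Y must equal 2. So Y=2.
Step 6. [col 3: I + E ≡ Y (mod 10)] column 3 (I + E ≡ Y (mod 10), carry-in 0) doesn't pin E yet; pick E=7 and continue ⇒ E=7.
Step 7. [col 3: I + E ≡ Y (mod 10)] column 3: given E=7, Y=2, carry-in 0, and digits 0,1,2,4,6,7 already taken and all letters distinct, I+E≡Y (mod 10) forces I=5 ⇒ I=5.
Step 8. [col 5: C + Y ≡ A (mod 10)] in column 5 we have C+Y≡A with carry-in 1; given Y=2, A=6 and digits 0,1,2,4,5,6,7 already taken and all letters distinct, that pins C to 3, so C=3.
Step 9. [col 6: I + C ≡ P (mod 10)] column 6: given I=5, C=3, carry-in 0, and digits 0,1,2,3,4,5,6,7 already taken and all letters distinct, I+C≡P (mod 10) forces P=8, so P=8.

Answer: A=6, C=3, E=7, F=0, I=5, P=8, R=4, S=1, Y=2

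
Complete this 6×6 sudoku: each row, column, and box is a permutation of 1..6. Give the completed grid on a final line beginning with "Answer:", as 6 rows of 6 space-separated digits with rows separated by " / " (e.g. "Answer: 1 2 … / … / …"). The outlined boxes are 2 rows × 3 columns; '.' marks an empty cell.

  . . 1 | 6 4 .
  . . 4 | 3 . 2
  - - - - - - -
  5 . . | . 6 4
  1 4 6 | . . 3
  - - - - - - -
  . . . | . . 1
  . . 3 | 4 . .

Step 1. [r5c3∈{2,5}] col 3 places 5 nowhere but r5c3 ⇒ r5c3=5.
Step 2. [r5c4∈{2}] nothing but 2 survives at r5c4, so r5c4=2.
Step 3. [r5c2∈{6}] nothing but 6 survives at r5c2. So r5c2=6.
Step 4. [r6c5∈{5}] r6c5 is down to just 5, so r6c5=5.
Step 5. [r1c1∈{2,3}] r1c1 is the only open cell in col 1 admitting 3 ⇒ r1c1=3.
Step 6. [r1c2∈{2,5}] row 1 places 2 nowhere but r1c2 ⇒ r1c2=2.
Step 7. [r2c5∈{1}] only 1 remains possible at r2c5. So r2c5=1.
Step 8. [r6c2∈{1}] r6c2's peers cover all but 1 ⇒ r6c2=1.
Step 9. [r5c1∈{4}] r5c1 is down to just 4. So r5c1=4.
Step 10. [r5c5∈{3}] r5c5 has the single candidate 3 ⇒ r5c5=3.
Step 11. [r6c6∈{6}] r6c6 has the single candidate 6 ⇒ r6c6=6.
Step 12. [r2c1∈{6}] r2c1's peers cover all but 6. So r2c1=6.
Step 13. [r2c2∈{5}] r2c2's peers cover all but 5 ⇒ r2c2=5.
Step 14. [r1c6∈{5}] r1c6 has the single candidate 5 ⇒ r1c6=5.
Step 15. [r4c5∈{2}] nothing but 2 survives at r4c5. So r4c5=2.
Step 16. [r4c4∈{5}] nothing but 5 survives at r4c4 ⇒ r4c4=5.
Step 17. [r6c1∈{2}] r6c1's peers cover all but 2 ⇒ r6c1=2.
Step 18. [r3c2∈{3}] r3c2 has the single candidate 3. So r3c2=3.
Step 19. [r3c3∈{2}] r3c3's peers cover all but 2. So r3c3=2.
Step 20. [r3c4∈{1}] r3c4's peers cover all but 1 ⇒ r3c4=1.

Answer: 3 2 1 6 4 5 / 6 5 4 3 1 2 / 5 3 2 1 6 4 / 1 4 6 5 2 3 / 4 6 5 2 3 1 / 2 1 3 4 5 6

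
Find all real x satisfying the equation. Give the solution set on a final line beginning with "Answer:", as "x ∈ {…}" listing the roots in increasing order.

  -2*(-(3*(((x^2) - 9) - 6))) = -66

Step 1. [-2*(-(3*(((x^2) - 9) - 6))) = -66] -2·(inner) — divide through by -2. So div: -(3*(((x^2) - 9) - 6)) = 33.
Step 2. [-(3*(((x^2) - 9) - 6)) = 33] flip signs both sides ⇒ neg: 3*(((x^2) - 9) - 6) = -33.
Step 3. [3*(((x^2) - 9) - 6) = -33] 3·(inner) — divide through by 3 ⇒ div: ((x^2) - 9) - 6 = -11.
Step 4. [((x^2) - 9) - 6 = -11] add 6: x sits inside (… - 6). So sub: (x^2) - 9 = -5.
Step 5. [(x^2) - 9 = -5] -9 is outermost — add 9 both sides ⇒ sub: x^2 = 4.
Step 6. [x^2 = 4] √ both sides: 4 ≥ 0 gives two branches, so sqrt: x = 2 or -2.

Answer: x ∈ {-2, 2}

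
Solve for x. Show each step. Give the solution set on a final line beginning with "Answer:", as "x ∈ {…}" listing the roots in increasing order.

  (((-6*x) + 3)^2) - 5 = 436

Step 1. [(((-6*x) + 3)^2) - 5 = 436] peel the -5: add 5 from each side, so sub: ((-6*x) + 3)^2 = 441.
Step 2. [((-6*x) + 3)^2 = 441] 441 ≥ 0, LHS is (·)² — take ±√. So sqrt: (-6*x) + 3 = 21 or -21.
Step 3. [(-6*x) + 3 = 21 or -21] the outer +3 inverts by subtracting 3 ⇒ sub: -6*x = 18 or -24.
Step 4. [-6*x = 18 or -24] leading coefficient -6: divide by -6. So div: x = -3 or 4.

Answer: x ∈ {-3, 4}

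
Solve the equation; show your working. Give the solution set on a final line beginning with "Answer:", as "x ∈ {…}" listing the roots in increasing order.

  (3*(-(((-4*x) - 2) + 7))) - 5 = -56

Step 1. [(3*(-(((-4*x) - 2) + 7))) - 5 = -56] the outer -5 inverts by adding 5. So sub: 3*(-(((-4*x) - 2) + 7)) = -51.
Step 2. [3*(-(((-4*x) - 2) + 7)) = -51] 3·(inner) — divide through by 3, so div: -(((-4*x) - 2) + 7) = -17.
Step 3. [-(((-4*x) - 2) + 7) = -17] LHS negated; negate both sides ⇒ neg: ((-4*x) - 2) + 7 = 17.
Step 4. [((-4*x) - 2) + 7 = 17] +7 is outermost — subtract 7 both sides. So sub: (-4*x) - 2 = 10.
Step 5. [(-4*x) - 2 = 10] 2 comes off first (add 2) ⇒ sub: -4*x = 12.
Step 6. [-4*x = 12] -4 out front; divide by -4. So div: x = -3.

Answer: x ∈ {-3}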